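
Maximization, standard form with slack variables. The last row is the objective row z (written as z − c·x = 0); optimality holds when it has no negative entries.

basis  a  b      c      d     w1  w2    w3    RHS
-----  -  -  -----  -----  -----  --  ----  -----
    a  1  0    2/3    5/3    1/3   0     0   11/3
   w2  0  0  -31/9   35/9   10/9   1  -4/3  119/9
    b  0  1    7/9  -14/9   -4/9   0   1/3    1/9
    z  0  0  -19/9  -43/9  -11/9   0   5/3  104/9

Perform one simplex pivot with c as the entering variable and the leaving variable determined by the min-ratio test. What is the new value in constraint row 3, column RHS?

Ratio test on column c — row 1: (11/3)/(2/3) = 11/2; row 2: entry -31/9 ≤ 0; row 3: (1/9)/(7/9) = 1/7. Minimum is 1/7 at row 3 (b leaves); pivot element 7/9.
Divide row 3 by 7/9; eliminate column c from the other rows.
In the new row 3, the RHS entry is the old entry divided by the pivot: (1/9)/(7/9) = 1/7.

1/7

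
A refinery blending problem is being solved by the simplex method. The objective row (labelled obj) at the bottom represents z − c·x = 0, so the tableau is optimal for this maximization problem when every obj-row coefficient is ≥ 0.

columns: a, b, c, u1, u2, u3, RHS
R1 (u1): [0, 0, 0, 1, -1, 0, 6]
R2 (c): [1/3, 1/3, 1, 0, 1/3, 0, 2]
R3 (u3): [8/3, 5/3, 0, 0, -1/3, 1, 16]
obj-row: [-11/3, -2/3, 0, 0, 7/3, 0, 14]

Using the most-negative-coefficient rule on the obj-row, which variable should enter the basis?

a

Negative obj-row entries: a: -11/3, b: -2/3.
The most negative is -11/3 in column a, so a enters.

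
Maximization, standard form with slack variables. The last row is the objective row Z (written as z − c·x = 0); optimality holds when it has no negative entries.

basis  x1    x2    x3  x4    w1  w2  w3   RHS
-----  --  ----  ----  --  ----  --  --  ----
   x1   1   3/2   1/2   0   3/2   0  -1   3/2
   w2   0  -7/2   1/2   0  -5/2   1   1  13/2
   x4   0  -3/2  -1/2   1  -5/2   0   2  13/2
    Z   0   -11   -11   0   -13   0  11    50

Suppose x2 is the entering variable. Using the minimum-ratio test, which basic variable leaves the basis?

x1

Column x2 entries and ratios — x1: (3/2)/(3/2) = 1; w2: -7/2 ≤ 0, skip; x4: -3/2 ≤ 0, skip.
Smallest ratio is 1 in the row of x1, so x1 leaves.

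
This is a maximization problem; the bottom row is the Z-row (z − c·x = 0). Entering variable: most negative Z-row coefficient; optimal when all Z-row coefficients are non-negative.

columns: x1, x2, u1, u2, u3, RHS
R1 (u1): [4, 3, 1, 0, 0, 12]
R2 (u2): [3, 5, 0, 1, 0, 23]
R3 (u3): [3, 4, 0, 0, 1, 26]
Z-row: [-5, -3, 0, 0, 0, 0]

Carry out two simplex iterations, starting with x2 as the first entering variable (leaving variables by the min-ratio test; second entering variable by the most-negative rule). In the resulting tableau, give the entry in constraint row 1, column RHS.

Ratio test on column x2 — row 1: 12/3 = 4; row 2: 23/5 = 23/5; row 3: 26/4 = 13/2. Minimum is 4 at row 1 (u1 leaves); pivot element 3.
Divide row 1 by 3; eliminate column x2 from the other rows.
Second iteration: most negative Z-row entry is -1 in column x1, so x1 enters.
Ratio test on column x1 — row 1: 4/(4/3) = 3; row 2: entry -11/3 ≤ 0; row 3: entry -7/3 ≤ 0. Minimum is 3 at row 1 (x2 leaves); pivot element 4/3.
Divide row 1 by 4/3; eliminate column x1 from the other rows.
After both pivots, the entry at constraint row 1, column RHS is 3.

3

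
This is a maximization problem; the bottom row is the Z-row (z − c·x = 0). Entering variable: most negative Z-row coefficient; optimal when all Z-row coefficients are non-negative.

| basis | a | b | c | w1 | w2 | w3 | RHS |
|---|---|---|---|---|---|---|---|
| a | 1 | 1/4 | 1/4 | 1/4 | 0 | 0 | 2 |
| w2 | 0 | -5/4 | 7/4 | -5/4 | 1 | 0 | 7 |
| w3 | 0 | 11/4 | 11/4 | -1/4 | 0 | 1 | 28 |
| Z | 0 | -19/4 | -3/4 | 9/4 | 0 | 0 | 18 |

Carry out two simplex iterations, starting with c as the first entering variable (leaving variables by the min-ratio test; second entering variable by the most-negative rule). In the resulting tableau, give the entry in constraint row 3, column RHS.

6

Ratio test on column c — row 1: 2/(1/4) = 8; row 2: 7/(7/4) = 4; row 3: 28/(11/4) = 112/11. Minimum is 4 at row 2 (w2 leaves); pivot element 7/4.
Divide row 2 by 7/4; eliminate column c from the other rows.
Second iteration: most negative Z-row entry is -37/7 in column b, so b enters.
Ratio test on column b — row 1: 1/(3/7) = 7/3; row 2: entry -5/7 ≤ 0; row 3: 17/(33/7) = 119/33. Minimum is 7/3 at row 1 (a leaves); pivot element 3/7.
Divide row 1 by 3/7; eliminate column b from the other rows.
After both pivots, the entry at constraint row 3, column RHS is 6.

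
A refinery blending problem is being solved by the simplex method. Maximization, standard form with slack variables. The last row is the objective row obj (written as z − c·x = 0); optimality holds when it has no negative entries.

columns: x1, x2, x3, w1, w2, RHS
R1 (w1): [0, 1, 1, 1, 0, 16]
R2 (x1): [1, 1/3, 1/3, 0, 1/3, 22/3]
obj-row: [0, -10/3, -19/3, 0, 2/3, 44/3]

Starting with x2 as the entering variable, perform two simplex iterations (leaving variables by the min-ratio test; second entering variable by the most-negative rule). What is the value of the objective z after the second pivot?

116

Ratio test on column x2 — row 1: 16/1 = 16; row 2: (22/3)/(1/3) = 22. Minimum is 16 at row 1 (w1 leaves); pivot element 1.
Pivot on row 1; the obj-row RHS becomes 44/3 − (-10/3)·16 = 68.
Next entering variable (most negative obj-row entry -3): x3.
Ratio test on column x3 — row 1: 16/1 = 16; row 2: entry 0 ≤ 0. Minimum is 16 at row 1 (x2 leaves); pivot element 1.
After the second pivot the obj-row RHS is 68 − (-3)·16 = 116.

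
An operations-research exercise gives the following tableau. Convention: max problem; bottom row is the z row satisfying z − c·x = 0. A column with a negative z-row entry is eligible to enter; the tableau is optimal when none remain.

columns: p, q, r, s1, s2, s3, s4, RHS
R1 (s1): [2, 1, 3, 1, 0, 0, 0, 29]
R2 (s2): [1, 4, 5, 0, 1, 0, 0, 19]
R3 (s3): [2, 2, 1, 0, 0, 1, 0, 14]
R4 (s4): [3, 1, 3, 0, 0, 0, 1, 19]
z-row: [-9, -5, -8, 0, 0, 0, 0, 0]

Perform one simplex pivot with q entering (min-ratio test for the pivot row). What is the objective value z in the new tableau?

95/4

Ratio test on column q — row 1: 29/1 = 29; row 2: 19/4 = 19/4; row 3: 14/2 = 7; row 4: 19/1 = 19. Minimum is 19/4 at row 2 (s2 leaves); pivot element 4.
Pivot on row 2; the z-row RHS becomes 0 − (-5)·(19/4) = 95/4.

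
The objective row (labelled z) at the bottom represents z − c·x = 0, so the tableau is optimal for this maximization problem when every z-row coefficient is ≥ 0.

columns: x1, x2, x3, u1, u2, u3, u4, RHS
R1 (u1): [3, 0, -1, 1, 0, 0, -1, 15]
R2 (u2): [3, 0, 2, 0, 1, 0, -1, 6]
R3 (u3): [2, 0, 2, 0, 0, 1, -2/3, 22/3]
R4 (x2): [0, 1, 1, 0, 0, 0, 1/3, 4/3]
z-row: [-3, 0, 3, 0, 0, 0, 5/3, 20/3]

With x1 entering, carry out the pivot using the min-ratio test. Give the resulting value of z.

Ratio test on column x1 — row 1: 15/3 = 5; row 2: 6/3 = 2; row 3: (22/3)/2 = 11/3; row 4: entry 0 ≤ 0. Minimum is 2 at row 2 (u2 leaves); pivot element 3.
Pivot on row 2; the z-row RHS becomes 20/3 − (-3)·2 = 38/3.

38/3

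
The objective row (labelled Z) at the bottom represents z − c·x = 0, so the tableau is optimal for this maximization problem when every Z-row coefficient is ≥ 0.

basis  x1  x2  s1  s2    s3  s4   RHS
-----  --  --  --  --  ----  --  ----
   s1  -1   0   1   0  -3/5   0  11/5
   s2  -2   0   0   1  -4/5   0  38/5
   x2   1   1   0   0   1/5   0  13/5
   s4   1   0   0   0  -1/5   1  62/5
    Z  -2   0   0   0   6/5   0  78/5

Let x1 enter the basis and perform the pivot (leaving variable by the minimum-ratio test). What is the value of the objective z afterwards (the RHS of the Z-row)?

Ratio test on column x1 — row 1: entry -1 ≤ 0; row 2: entry -2 ≤ 0; row 3: (13/5)/1 = 13/5; row 4: (62/5)/1 = 62/5. Minimum is 13/5 at row 3 (x2 leaves); pivot element 1.
Pivot on row 3; the Z-row RHS becomes 78/5 − (-2)·(13/5) = 104/5.

104/5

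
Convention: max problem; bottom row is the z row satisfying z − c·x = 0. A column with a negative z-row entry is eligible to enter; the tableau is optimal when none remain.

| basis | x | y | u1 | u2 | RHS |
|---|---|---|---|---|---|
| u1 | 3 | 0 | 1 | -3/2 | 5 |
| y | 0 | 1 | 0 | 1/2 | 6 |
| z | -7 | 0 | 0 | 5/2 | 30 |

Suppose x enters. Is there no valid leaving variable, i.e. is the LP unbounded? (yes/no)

no

Column x has positive entries in row(s) 1, so the ratio test bounds it — not unbounded.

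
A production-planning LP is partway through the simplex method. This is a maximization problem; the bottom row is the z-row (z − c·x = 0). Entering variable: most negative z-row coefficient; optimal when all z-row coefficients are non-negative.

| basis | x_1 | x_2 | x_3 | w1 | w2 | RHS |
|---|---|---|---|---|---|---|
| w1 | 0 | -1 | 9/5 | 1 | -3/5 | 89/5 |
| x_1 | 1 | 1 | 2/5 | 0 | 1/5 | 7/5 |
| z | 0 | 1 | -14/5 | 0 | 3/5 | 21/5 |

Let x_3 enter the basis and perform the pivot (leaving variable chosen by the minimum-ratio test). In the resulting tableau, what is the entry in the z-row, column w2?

Ratio test on column x_3 — row 1: (89/5)/(9/5) = 89/9; row 2: (7/5)/(2/5) = 7/2. Minimum is 7/2 at row 2 (x_1 leaves); pivot element 2/5.
Divide row 2 by 2/5; eliminate column x_3 from the other rows.
z-row update in column w2: 3/5 − (-14/5)·(1/2) = 2.

2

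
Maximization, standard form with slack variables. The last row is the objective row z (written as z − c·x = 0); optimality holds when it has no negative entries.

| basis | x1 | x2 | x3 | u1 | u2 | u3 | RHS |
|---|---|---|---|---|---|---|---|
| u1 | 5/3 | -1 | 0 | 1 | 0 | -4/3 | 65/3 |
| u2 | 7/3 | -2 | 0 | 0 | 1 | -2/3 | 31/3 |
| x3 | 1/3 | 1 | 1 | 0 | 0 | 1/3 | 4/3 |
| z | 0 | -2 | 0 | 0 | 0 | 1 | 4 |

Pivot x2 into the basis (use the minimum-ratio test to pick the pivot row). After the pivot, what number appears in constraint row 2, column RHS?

Ratio test on column x2 — row 1: entry -1 ≤ 0; row 2: entry -2 ≤ 0; row 3: (4/3)/1 = 4/3. Minimum is 4/3 at row 3 (x3 leaves); pivot element 1.
Divide row 3 by 1; eliminate column x2 from the other rows.
Row 2 update in column RHS: 31/3 − (-2)·(4/3) = 13.

13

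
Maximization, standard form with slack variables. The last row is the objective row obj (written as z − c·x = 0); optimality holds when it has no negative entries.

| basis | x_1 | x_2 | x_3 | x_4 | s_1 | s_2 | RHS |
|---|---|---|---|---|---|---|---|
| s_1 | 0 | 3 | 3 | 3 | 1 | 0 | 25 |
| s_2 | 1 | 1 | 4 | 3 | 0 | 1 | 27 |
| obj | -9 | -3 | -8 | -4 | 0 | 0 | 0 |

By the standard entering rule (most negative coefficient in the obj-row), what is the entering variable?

Negative obj-row entries: x_1: -9, x_2: -3, x_3: -8, x_4: -4.
The most negative is -9 in column x_1, so x_1 enters.

x_1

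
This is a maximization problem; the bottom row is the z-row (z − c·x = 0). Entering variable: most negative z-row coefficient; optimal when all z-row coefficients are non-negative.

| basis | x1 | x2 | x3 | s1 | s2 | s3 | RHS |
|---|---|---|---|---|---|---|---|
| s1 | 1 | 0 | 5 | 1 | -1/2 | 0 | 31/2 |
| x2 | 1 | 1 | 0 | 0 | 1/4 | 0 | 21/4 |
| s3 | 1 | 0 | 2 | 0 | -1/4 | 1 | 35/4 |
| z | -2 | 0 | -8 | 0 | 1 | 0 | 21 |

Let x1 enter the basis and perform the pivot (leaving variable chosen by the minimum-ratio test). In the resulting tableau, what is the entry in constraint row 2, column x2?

Ratio test on column x1 — row 1: (31/2)/1 = 31/2; row 2: (21/4)/1 = 21/4; row 3: (35/4)/1 = 35/4. Minimum is 21/4 at row 2 (x2 leaves); pivot element 1.
Divide row 2 by 1; eliminate column x1 from the other rows.
In the new row 2, the x2 entry is the old entry divided by the pivot: 1/1 = 1.

1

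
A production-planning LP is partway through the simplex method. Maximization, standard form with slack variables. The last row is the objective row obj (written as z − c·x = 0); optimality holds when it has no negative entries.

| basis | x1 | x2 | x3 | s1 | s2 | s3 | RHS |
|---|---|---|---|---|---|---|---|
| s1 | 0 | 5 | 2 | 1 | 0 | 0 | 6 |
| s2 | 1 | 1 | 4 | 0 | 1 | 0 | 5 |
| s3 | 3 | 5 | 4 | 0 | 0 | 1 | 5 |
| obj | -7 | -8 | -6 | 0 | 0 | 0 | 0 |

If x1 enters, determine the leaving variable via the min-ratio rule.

s3

Column x1 entries and ratios — s1: 0 ≤ 0, skip; s2: 5/1 = 5; s3: 5/3 = 5/3.
Smallest ratio is 5/3 in the row of s3, so s3 leaves.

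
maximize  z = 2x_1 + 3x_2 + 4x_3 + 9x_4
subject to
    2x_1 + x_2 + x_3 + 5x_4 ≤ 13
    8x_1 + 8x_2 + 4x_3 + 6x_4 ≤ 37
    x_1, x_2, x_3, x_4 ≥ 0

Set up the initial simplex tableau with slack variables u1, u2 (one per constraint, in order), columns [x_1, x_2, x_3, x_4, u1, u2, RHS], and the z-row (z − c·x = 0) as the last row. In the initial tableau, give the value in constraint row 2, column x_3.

Constraint 2 has coefficient 4 on x_3.

4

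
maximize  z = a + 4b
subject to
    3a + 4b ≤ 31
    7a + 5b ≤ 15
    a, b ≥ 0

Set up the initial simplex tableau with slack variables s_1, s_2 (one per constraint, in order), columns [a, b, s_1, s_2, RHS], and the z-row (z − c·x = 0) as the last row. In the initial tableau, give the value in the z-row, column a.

-1

The z-row carries the negated objective coefficients: the a entry is -1.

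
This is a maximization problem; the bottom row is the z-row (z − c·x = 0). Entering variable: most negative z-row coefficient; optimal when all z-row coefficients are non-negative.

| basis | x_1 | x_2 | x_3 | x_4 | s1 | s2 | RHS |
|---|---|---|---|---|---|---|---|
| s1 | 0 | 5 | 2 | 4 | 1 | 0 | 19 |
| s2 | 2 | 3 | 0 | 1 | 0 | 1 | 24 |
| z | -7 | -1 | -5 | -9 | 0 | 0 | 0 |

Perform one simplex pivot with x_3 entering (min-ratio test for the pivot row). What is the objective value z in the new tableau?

Ratio test on column x_3 — row 1: 19/2 = 19/2; row 2: entry 0 ≤ 0. Minimum is 19/2 at row 1 (s1 leaves); pivot element 2.
Pivot on row 1; the z-row RHS becomes 0 − (-5)·(19/2) = 95/2.

95/2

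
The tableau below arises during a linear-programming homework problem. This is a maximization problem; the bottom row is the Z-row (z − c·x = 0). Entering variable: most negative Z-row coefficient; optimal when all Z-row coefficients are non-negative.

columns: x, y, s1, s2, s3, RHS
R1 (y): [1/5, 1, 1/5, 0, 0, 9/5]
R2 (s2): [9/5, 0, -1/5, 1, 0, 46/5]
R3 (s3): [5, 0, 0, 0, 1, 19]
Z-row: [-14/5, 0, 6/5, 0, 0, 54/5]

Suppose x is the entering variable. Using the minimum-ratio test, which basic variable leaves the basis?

s3

Column x entries and ratios — y: (9/5)/(1/5) = 9; s2: (46/5)/(9/5) = 46/9; s3: 19/5 = 19/5.
Smallest ratio is 19/5 in the row of s3, so s3 leaves.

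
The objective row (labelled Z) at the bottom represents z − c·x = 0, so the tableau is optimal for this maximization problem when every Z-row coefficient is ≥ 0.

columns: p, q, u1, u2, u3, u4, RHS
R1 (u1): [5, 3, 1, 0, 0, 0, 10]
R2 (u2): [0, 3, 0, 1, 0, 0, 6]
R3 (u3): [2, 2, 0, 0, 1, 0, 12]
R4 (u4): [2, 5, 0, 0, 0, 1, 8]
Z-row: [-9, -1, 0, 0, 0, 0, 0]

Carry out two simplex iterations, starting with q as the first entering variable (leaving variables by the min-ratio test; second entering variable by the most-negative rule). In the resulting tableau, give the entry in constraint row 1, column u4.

-3/19

Ratio test on column q — row 1: 10/3 = 10/3; row 2: 6/3 = 2; row 3: 12/2 = 6; row 4: 8/5 = 8/5. Minimum is 8/5 at row 4 (u4 leaves); pivot element 5.
Divide row 4 by 5; eliminate column q from the other rows.
Second iteration: most negative Z-row entry is -43/5 in column p, so p enters.
Ratio test on column p — row 1: (26/5)/(19/5) = 26/19; row 2: entry -6/5 ≤ 0; row 3: (44/5)/(6/5) = 22/3; row 4: (8/5)/(2/5) = 4. Minimum is 26/19 at row 1 (u1 leaves); pivot element 19/5.
Divide row 1 by 19/5; eliminate column p from the other rows.
After both pivots, the entry at constraint row 1, column u4 is -3/19.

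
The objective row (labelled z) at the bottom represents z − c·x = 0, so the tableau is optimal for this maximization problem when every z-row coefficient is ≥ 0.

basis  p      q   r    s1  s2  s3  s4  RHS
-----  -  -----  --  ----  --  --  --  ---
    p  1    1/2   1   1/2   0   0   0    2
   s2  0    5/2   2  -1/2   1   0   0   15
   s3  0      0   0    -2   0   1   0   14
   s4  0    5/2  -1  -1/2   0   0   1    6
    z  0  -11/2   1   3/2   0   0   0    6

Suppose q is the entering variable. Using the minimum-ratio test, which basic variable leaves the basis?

Column q entries and ratios — p: 2/(1/2) = 4; s2: 15/(5/2) = 6; s3: 0 ≤ 0, skip; s4: 6/(5/2) = 12/5.
Smallest ratio is 12/5 in the row of s4, so s4 leaves.

s4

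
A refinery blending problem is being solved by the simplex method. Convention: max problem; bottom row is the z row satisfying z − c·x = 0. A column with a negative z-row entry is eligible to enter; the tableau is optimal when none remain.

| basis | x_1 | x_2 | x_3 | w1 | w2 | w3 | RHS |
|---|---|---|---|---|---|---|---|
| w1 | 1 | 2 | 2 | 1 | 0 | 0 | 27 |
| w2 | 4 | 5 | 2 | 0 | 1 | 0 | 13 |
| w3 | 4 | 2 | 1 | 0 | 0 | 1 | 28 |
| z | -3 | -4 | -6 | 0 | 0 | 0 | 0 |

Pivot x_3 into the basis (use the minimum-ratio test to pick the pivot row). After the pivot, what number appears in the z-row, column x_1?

9

Ratio test on column x_3 — row 1: 27/2 = 27/2; row 2: 13/2 = 13/2; row 3: 28/1 = 28. Minimum is 13/2 at row 2 (w2 leaves); pivot element 2.
Divide row 2 by 2; eliminate column x_3 from the other rows.
z-row update in column x_1: -3 − (-6)·2 = 9.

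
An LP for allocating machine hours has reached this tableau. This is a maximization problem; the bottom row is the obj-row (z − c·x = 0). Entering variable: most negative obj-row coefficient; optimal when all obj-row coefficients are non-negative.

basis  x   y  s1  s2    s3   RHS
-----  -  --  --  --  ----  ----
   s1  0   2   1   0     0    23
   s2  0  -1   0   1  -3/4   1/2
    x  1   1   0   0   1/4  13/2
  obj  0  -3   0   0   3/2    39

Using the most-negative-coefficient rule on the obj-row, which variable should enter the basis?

Negative obj-row entries: y: -3.
The most negative is -3 in column y, so y enters.

y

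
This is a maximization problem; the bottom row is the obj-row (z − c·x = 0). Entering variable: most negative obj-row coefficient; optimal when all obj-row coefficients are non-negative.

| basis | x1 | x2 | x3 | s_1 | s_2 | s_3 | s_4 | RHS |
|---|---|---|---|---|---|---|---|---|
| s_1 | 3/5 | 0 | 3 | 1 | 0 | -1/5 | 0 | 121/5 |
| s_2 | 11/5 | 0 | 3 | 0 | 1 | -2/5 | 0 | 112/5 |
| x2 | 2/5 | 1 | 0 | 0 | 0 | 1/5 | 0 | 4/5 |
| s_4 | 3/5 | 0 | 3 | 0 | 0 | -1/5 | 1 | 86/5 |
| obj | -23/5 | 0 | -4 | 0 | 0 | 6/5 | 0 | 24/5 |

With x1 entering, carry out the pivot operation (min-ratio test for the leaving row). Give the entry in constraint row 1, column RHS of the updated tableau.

Ratio test on column x1 — row 1: (121/5)/(3/5) = 121/3; row 2: (112/5)/(11/5) = 112/11; row 3: (4/5)/(2/5) = 2; row 4: (86/5)/(3/5) = 86/3. Minimum is 2 at row 3 (x2 leaves); pivot element 2/5.
Divide row 3 by 2/5; eliminate column x1 from the other rows.
Row 1 update in column RHS: 121/5 − (3/5)·2 = 23.

23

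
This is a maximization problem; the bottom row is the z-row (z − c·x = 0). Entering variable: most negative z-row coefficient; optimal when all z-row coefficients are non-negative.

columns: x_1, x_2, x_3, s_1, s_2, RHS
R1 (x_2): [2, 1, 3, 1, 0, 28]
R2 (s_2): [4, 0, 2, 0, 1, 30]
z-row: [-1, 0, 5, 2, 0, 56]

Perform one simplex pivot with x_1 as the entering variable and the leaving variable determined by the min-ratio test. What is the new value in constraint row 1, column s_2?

Ratio test on column x_1 — row 1: 28/2 = 14; row 2: 30/4 = 15/2. Minimum is 15/2 at row 2 (s_2 leaves); pivot element 4.
Divide row 2 by 4; eliminate column x_1 from the other rows.
Row 1 update in column s_2: 0 − 2·(1/4) = -1/2.

-1/2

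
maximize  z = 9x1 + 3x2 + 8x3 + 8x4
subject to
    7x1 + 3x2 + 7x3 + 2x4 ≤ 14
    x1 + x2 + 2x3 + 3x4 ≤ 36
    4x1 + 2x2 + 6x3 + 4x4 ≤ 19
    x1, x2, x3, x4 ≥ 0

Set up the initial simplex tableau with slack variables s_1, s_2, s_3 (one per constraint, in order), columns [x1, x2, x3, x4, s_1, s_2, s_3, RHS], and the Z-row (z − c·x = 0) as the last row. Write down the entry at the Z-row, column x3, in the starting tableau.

-8

The Z-row carries the negated objective coefficients: the x3 entry is -8.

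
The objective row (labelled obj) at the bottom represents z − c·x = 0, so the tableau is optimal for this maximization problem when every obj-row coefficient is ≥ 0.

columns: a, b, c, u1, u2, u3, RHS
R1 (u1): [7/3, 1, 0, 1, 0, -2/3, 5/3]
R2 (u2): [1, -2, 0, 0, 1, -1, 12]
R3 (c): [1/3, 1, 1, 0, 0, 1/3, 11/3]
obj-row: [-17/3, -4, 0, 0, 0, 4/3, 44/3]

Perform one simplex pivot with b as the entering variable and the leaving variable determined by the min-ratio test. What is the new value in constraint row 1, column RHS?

5/3

Ratio test on column b — row 1: (5/3)/1 = 5/3; row 2: entry -2 ≤ 0; row 3: (11/3)/1 = 11/3. Minimum is 5/3 at row 1 (u1 leaves); pivot element 1.
Divide row 1 by 1; eliminate column b from the other rows.
In the new row 1, the RHS entry is the old entry divided by the pivot: (5/3)/1 = 5/3.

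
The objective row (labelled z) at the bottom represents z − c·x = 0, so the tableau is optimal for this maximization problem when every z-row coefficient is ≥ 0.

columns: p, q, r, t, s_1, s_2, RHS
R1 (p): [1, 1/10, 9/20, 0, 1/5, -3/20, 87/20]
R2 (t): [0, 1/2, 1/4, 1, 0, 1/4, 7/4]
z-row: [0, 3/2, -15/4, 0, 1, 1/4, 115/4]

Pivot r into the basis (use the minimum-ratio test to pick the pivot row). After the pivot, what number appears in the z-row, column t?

Ratio test on column r — row 1: (87/20)/(9/20) = 29/3; row 2: (7/4)/(1/4) = 7. Minimum is 7 at row 2 (t leaves); pivot element 1/4.
Divide row 2 by 1/4; eliminate column r from the other rows.
z-row update in column t: 0 − (-15/4)·4 = 15.

15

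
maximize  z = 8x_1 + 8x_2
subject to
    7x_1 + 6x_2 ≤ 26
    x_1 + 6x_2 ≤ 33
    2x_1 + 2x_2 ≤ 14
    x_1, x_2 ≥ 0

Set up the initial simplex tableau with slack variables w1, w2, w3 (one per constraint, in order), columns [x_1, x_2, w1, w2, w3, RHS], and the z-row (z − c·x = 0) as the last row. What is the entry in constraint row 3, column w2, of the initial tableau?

Slack w2 belongs to constraint 2; its column is the unit vector e_2, so the entry in row 3 is 0.

0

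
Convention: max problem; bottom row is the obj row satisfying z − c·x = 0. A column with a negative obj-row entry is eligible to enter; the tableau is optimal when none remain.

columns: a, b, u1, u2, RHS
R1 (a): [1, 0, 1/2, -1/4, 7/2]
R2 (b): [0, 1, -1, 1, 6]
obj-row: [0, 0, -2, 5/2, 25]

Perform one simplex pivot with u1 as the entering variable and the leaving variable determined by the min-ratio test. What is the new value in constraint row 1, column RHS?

7

Ratio test on column u1 — row 1: (7/2)/(1/2) = 7; row 2: entry -1 ≤ 0. Minimum is 7 at row 1 (a leaves); pivot element 1/2.
Divide row 1 by 1/2; eliminate column u1 from the other rows.
In the new row 1, the RHS entry is the old entry divided by the pivot: (7/2)/(1/2) = 7.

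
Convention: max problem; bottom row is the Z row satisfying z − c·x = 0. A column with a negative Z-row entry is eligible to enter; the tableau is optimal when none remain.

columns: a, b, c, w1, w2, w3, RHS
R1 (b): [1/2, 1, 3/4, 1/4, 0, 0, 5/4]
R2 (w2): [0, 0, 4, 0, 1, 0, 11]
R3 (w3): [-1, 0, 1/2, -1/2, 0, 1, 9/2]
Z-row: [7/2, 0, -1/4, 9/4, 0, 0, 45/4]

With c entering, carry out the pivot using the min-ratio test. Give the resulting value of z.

Ratio test on column c — row 1: (5/4)/(3/4) = 5/3; row 2: 11/4 = 11/4; row 3: (9/2)/(1/2) = 9. Minimum is 5/3 at row 1 (b leaves); pivot element 3/4.
Pivot on row 1; the Z-row RHS becomes 45/4 − (-1/4)·(5/3) = 35/3.

35/3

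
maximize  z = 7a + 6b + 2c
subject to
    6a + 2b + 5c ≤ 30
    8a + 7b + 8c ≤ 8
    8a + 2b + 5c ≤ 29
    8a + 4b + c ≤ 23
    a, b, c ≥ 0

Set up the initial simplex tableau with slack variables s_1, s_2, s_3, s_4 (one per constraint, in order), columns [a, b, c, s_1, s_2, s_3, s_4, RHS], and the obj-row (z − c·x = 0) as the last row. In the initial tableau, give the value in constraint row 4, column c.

Constraint 4 has coefficient 1 on c.

1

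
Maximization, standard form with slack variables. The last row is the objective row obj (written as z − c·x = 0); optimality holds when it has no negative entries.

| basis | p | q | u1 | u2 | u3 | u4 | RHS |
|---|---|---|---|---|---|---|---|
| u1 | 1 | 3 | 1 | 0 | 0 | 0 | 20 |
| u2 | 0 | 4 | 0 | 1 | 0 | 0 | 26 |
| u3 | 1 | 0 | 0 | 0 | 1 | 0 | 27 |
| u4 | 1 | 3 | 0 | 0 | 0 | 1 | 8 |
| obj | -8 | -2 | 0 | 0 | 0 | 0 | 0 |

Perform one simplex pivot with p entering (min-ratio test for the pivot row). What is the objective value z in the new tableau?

Ratio test on column p — row 1: 20/1 = 20; row 2: entry 0 ≤ 0; row 3: 27/1 = 27; row 4: 8/1 = 8. Minimum is 8 at row 4 (u4 leaves); pivot element 1.
Pivot on row 4; the obj-row RHS becomes 0 − (-8)·8 = 64.

64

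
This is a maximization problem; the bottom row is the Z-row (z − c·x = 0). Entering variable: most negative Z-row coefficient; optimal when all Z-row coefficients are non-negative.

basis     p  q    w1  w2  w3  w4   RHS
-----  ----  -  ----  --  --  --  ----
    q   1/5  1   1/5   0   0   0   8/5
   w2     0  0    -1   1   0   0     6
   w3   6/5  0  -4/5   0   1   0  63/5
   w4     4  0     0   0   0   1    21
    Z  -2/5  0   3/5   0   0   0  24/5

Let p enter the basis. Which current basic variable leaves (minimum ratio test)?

Column p entries and ratios — q: (8/5)/(1/5) = 8; w2: 0 ≤ 0, skip; w3: (63/5)/(6/5) = 21/2; w4: 21/4 = 21/4.
Smallest ratio is 21/4 in the row of w4, so w4 leaves.

w4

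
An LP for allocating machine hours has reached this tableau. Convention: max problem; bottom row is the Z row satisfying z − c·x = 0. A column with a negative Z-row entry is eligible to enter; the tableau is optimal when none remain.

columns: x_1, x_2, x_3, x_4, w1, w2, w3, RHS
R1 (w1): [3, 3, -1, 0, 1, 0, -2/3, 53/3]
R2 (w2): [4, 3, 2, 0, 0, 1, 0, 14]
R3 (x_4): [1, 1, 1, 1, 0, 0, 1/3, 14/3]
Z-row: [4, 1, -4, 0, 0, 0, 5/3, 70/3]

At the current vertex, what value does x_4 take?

x_4 is basic (row 3); its value is the RHS of that row, 14/3.

14/3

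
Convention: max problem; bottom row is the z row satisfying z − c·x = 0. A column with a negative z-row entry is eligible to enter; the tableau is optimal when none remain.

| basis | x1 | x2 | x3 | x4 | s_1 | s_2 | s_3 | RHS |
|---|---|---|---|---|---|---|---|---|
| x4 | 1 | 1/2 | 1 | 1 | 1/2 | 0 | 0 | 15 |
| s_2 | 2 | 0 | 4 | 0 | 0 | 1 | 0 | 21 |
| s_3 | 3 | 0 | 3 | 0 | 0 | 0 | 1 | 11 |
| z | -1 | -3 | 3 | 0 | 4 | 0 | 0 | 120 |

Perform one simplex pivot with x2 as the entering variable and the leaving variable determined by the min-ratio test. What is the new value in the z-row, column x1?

Ratio test on column x2 — row 1: 15/(1/2) = 30; row 2: entry 0 ≤ 0; row 3: entry 0 ≤ 0. Minimum is 30 at row 1 (x4 leaves); pivot element 1/2.
Divide row 1 by 1/2; eliminate column x2 from the other rows.
z-row update in column x1: -1 − (-3)·2 = 5.

5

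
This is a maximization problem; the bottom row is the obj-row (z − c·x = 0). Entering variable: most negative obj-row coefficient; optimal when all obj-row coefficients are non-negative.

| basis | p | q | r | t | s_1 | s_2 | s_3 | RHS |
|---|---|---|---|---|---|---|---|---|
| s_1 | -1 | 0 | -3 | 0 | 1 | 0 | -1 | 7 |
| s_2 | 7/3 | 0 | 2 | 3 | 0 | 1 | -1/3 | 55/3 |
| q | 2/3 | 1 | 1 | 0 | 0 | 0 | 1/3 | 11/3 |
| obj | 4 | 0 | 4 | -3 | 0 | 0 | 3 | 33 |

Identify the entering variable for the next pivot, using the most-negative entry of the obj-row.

t

Negative obj-row entries: t: -3.
The most negative is -3 in column t, so t enters.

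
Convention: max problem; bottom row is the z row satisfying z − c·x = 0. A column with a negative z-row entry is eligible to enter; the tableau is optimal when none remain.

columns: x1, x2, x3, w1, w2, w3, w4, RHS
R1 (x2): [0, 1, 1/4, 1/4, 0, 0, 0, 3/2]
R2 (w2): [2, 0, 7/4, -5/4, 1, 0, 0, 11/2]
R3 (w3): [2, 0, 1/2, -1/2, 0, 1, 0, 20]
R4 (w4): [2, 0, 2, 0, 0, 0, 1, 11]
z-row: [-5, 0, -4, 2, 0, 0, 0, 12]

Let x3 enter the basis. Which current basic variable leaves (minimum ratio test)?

w2

Column x3 entries and ratios — x2: (3/2)/(1/4) = 6; w2: (11/2)/(7/4) = 22/7; w3: 20/(1/2) = 40; w4: 11/2 = 11/2.
Smallest ratio is 22/7 in the row of w2, so w2 leaves.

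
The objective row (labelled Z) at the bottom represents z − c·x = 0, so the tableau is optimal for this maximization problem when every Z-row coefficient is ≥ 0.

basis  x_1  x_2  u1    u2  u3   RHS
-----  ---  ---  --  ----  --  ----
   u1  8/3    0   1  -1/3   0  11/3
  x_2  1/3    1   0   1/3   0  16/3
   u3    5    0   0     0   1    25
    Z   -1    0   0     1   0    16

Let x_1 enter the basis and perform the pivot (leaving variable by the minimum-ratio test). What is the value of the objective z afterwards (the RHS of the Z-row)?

139/8

Ratio test on column x_1 — row 1: (11/3)/(8/3) = 11/8; row 2: (16/3)/(1/3) = 16; row 3: 25/5 = 5. Minimum is 11/8 at row 1 (u1 leaves); pivot element 8/3.
Pivot on row 1; the Z-row RHS becomes 16 − (-1)·(11/8) = 139/8.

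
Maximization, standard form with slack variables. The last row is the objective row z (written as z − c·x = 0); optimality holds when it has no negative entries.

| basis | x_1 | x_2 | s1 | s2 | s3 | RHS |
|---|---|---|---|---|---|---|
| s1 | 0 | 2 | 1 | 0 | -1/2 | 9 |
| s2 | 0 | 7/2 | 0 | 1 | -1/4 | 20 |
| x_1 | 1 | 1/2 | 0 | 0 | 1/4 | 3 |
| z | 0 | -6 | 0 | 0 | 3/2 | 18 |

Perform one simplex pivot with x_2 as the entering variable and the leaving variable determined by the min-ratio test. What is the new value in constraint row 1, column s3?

Ratio test on column x_2 — row 1: 9/2 = 9/2; row 2: 20/(7/2) = 40/7; row 3: 3/(1/2) = 6. Minimum is 9/2 at row 1 (s1 leaves); pivot element 2.
Divide row 1 by 2; eliminate column x_2 from the other rows.
In the new row 1, the s3 entry is the old entry divided by the pivot: (-1/2)/2 = -1/4.

-1/4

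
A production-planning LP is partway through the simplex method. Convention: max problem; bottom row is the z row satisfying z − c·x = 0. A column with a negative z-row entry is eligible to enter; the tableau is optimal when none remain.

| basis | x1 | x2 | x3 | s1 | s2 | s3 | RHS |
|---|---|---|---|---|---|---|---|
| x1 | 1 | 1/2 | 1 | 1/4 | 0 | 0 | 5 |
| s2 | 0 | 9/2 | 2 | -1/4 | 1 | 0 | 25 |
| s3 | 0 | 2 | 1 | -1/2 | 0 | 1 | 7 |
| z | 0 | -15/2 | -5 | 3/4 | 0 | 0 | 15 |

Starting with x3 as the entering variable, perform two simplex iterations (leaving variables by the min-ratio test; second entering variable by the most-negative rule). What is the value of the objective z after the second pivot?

140/3

Ratio test on column x3 — row 1: 5/1 = 5; row 2: 25/2 = 25/2; row 3: 7/1 = 7. Minimum is 5 at row 1 (x1 leaves); pivot element 1.
Pivot on row 1; the z-row RHS becomes 15 − (-5)·5 = 40.
Next entering variable (most negative z-row entry -5): x2.
Ratio test on column x2 — row 1: 5/(1/2) = 10; row 2: 15/(7/2) = 30/7; row 3: 2/(3/2) = 4/3. Minimum is 4/3 at row 3 (s3 leaves); pivot element 3/2.
After the second pivot the z-row RHS is 40 − (-5)·(4/3) = 140/3.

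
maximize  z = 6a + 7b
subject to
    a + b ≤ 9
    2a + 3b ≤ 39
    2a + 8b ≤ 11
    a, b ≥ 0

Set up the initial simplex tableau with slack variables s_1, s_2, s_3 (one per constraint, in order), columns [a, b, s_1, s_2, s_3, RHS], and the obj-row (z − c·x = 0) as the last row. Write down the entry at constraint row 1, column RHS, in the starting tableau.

The RHS of constraint 1 is b_1 = 9.

9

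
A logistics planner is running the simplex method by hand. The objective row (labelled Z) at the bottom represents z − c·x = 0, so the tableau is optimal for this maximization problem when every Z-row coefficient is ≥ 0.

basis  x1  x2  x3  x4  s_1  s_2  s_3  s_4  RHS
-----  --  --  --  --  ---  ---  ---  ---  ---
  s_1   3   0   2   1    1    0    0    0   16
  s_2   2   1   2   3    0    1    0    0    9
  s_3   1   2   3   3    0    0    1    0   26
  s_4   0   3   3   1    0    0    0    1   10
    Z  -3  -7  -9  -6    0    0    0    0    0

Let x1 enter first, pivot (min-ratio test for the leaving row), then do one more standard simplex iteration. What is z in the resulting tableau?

Ratio test on column x1 — row 1: 16/3 = 16/3; row 2: 9/2 = 9/2; row 3: 26/1 = 26; row 4: entry 0 ≤ 0. Minimum is 9/2 at row 2 (s_2 leaves); pivot element 2.
Pivot on row 2; the Z-row RHS becomes 0 − (-3)·(9/2) = 27/2.
Next entering variable (most negative Z-row entry -6): x3.
Ratio test on column x3 — row 1: entry -1 ≤ 0; row 2: (9/2)/1 = 9/2; row 3: (43/2)/2 = 43/4; row 4: 10/3 = 10/3. Minimum is 10/3 at row 4 (s_4 leaves); pivot element 3.
After the second pivot the Z-row RHS is 27/2 − (-6)·(10/3) = 67/2.

67/2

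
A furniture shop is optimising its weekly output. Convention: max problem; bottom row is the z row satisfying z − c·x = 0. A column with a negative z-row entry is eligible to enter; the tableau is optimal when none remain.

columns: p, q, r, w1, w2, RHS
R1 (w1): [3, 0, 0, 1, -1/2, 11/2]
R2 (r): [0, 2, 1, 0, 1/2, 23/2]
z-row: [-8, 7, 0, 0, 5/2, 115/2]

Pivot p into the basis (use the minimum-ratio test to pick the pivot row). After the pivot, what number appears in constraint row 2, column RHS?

Ratio test on column p — row 1: (11/2)/3 = 11/6; row 2: entry 0 ≤ 0. Minimum is 11/6 at row 1 (w1 leaves); pivot element 3.
Divide row 1 by 3; eliminate column p from the other rows.
Row 2 update in column RHS: 23/2 − 0·(11/6) = 23/2.

23/2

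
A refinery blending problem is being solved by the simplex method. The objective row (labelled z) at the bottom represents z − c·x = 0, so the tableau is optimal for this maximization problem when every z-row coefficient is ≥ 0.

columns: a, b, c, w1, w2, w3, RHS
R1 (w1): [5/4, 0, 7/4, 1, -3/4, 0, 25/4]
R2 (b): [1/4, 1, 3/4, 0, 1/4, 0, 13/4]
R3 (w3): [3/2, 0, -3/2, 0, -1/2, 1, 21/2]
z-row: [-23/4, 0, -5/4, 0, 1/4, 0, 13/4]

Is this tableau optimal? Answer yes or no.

no

The z-row has a negative entry -23/4 in column a, so it is not optimal.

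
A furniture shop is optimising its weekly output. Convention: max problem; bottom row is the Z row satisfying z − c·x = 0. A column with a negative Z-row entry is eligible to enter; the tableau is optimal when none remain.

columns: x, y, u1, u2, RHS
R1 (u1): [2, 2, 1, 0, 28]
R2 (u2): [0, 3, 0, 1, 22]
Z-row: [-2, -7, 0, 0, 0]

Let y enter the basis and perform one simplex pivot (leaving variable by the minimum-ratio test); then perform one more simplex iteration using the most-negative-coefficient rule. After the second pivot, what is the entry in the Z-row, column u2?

Ratio test on column y — row 1: 28/2 = 14; row 2: 22/3 = 22/3. Minimum is 22/3 at row 2 (u2 leaves); pivot element 3.
Divide row 2 by 3; eliminate column y from the other rows.
Second iteration: most negative Z-row entry is -2 in column x, so x enters.
Ratio test on column x — row 1: (40/3)/2 = 20/3; row 2: entry 0 ≤ 0. Minimum is 20/3 at row 1 (u1 leaves); pivot element 2.
Divide row 1 by 2; eliminate column x from the other rows.
After both pivots, the entry at the Z-row, column u2 is 5/3.

5/3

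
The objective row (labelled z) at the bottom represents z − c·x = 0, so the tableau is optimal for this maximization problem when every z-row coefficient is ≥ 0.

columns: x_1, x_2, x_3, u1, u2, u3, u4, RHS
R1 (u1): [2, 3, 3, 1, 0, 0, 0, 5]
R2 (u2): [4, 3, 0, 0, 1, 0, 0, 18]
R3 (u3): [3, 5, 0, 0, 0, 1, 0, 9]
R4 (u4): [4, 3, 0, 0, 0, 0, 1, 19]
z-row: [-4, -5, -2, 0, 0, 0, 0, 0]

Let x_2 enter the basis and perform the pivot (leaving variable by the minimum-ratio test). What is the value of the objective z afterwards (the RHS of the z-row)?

25/3

Ratio test on column x_2 — row 1: 5/3 = 5/3; row 2: 18/3 = 6; row 3: 9/5 = 9/5; row 4: 19/3 = 19/3. Minimum is 5/3 at row 1 (u1 leaves); pivot element 3.
Pivot on row 1; the z-row RHS becomes 0 − (-5)·(5/3) = 25/3.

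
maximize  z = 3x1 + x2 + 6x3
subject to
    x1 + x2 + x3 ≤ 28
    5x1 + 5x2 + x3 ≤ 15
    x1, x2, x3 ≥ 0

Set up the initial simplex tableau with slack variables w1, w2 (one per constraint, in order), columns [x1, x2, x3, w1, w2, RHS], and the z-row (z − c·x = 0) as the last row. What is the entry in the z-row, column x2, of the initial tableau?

-1

The z-row carries the negated objective coefficients: the x2 entry is -1.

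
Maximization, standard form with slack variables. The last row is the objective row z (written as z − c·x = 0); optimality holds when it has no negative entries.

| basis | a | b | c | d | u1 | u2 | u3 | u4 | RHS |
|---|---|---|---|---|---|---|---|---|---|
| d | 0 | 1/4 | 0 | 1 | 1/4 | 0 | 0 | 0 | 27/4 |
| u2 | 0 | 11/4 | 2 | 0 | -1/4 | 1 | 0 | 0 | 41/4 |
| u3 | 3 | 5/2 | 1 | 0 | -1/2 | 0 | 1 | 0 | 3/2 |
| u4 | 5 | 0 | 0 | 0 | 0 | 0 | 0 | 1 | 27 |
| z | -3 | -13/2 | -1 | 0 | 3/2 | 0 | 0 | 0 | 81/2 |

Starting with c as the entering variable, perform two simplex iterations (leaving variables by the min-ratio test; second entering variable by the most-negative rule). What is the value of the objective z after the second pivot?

Ratio test on column c — row 1: entry 0 ≤ 0; row 2: (41/4)/2 = 41/8; row 3: (3/2)/1 = 3/2; row 4: entry 0 ≤ 0. Minimum is 3/2 at row 3 (u3 leaves); pivot element 1.
Pivot on row 3; the z-row RHS becomes 81/2 − (-1)·(3/2) = 42.
Next entering variable (most negative z-row entry -4): b.
Ratio test on column b — row 1: (27/4)/(1/4) = 27; row 2: entry -9/4 ≤ 0; row 3: (3/2)/(5/2) = 3/5; row 4: entry 0 ≤ 0. Minimum is 3/5 at row 3 (c leaves); pivot element 5/2.
After the second pivot the z-row RHS is 42 − (-4)·(3/5) = 222/5.

222/5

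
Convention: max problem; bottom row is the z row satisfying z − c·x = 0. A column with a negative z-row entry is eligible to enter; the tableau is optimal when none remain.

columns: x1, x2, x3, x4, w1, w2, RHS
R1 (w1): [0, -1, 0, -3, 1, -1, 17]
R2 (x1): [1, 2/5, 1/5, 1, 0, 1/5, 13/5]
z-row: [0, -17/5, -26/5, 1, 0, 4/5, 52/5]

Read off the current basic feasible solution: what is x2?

x2 is not in the basis, so in the current basic feasible solution x2 = 0.

0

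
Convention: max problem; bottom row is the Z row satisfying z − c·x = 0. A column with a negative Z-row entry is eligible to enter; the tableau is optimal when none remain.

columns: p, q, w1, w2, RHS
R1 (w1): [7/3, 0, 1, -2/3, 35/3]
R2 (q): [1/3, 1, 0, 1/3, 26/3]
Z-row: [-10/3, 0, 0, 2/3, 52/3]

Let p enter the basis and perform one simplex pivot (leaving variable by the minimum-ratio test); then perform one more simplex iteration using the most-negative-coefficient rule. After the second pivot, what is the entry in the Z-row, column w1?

4/3

Ratio test on column p — row 1: (35/3)/(7/3) = 5; row 2: (26/3)/(1/3) = 26. Minimum is 5 at row 1 (w1 leaves); pivot element 7/3.
Divide row 1 by 7/3; eliminate column p from the other rows.
Second iteration: most negative Z-row entry is -2/7 in column w2, so w2 enters.
Ratio test on column w2 — row 1: entry -2/7 ≤ 0; row 2: 7/(3/7) = 49/3. Minimum is 49/3 at row 2 (q leaves); pivot element 3/7.
Divide row 2 by 3/7; eliminate column w2 from the other rows.
After both pivots, the entry at the Z-row, column w1 is 4/3.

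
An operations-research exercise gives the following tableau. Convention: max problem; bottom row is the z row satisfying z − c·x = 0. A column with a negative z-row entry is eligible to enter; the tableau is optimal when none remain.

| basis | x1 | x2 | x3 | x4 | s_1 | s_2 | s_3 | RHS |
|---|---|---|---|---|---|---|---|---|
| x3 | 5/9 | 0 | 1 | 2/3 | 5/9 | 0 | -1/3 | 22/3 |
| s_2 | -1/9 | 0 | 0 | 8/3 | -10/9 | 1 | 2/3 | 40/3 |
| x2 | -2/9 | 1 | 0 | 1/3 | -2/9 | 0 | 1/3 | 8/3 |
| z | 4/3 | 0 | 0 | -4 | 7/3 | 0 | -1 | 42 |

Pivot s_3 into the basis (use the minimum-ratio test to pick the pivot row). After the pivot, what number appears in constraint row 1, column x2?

Ratio test on column s_3 — row 1: entry -1/3 ≤ 0; row 2: (40/3)/(2/3) = 20; row 3: (8/3)/(1/3) = 8. Minimum is 8 at row 3 (x2 leaves); pivot element 1/3.
Divide row 3 by 1/3; eliminate column s_3 from the other rows.
Row 1 update in column x2: 0 − (-1/3)·3 = 1.

1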